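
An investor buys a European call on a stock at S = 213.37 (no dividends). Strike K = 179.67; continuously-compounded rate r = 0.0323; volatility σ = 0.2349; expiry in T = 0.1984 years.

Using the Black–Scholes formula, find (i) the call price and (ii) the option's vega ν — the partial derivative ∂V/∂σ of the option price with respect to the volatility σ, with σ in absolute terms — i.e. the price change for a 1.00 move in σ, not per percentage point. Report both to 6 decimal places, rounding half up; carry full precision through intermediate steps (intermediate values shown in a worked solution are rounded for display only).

σ√T = 0.2349·√0.1984 = 0.104629
d₁ = (ln(S/K) + (r+σ²/2)T) / (σ√T) = (ln(213.37/179.67) + (0.0323+0.2349²/2)·0.1984) / 0.104629 = (0.171906 + 0.011882) / 0.104629 = 1.756560
d₂ = d₁ − σ√T = 1.756560 − 0.104629 = 1.651931
e^{−rT} = e^{−0.0323·0.1984} = 0.993612
N(d₁) = 0.960504,  N(d₂) = 0.950726
Call price V = S·N(d₁) − K·e^{−rT}·N(d₂) = 204.942653 − 169.725732 = 35.216921
φ(d₁) = (1/√(2π))·e^{−d₁²/2} = 0.085291
ν = S·φ(d₁)·√T = 8.105982

price = 35.216921
ν = 8.105982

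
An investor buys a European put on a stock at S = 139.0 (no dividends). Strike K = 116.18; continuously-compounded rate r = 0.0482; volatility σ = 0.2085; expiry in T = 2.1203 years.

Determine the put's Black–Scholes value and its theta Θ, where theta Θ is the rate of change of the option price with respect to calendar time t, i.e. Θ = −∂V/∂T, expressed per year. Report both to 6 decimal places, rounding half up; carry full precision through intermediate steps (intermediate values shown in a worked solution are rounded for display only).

price = 3.476237
Θ = -1.110557

σ√T = 0.2085·√2.1203 = 0.303602
d₁ = (ln(S/K) + (r+σ²/2)T) / (σ√T) = (ln(139.0/116.18) + (0.0482+0.2085²/2)·2.1203) / 0.303602 = (0.179333 + 0.148286) / 0.303602 = 1.079106
d₂ = d₁ − σ√T = 1.079106 − 0.303602 = 0.775504
e^{−rT} = e^{−0.0482·2.1203} = 0.902850
N(−d₁) = 0.140270,  N(−d₂) = 0.219021
Put price V = K·e^{−rT}·N(−d₂) − S·N(−d₁) = 22.973802 − 19.497565 = 3.476237
φ(d₁) = (1/√(2π))·e^{−d₁²/2} = 0.222869
Θ = −S·φ(d₁)·σ/(2√T) + r·K·e^{−rT}·N(−d₂) = −2.217895 + 1.107337 = -1.110557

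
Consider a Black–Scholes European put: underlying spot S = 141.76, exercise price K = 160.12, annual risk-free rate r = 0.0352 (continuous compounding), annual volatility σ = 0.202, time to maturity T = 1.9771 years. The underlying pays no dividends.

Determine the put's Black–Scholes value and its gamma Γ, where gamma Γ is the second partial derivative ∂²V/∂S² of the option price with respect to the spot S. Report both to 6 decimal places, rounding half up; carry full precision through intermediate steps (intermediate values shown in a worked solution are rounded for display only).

price = 20.510765
Γ = 0.009899

σ√T = 0.202·√1.9771 = 0.284031
d₁ = (ln(S/K) + (r+σ²/2)T) / (σ√T) = (ln(141.76/160.12) + (0.0352+0.202²/2)·1.9771) / 0.284031 = (-0.121788 + 0.109931) / 0.284031 = -0.041747
d₂ = d₁ − σ√T = -0.041747 − 0.284031 = -0.325778
e^{−rT} = e^{−0.0352·1.9771} = 0.932773
N(−d₁) = 0.516650,  N(−d₂) = 0.627704
Put price V = K·e^{−rT}·N(−d₂) − S·N(−d₁) = 93.751020 − 73.240255 = 20.510765
φ(d₁) = (1/√(2π))·e^{−d₁²/2} = 0.398595
Γ = φ(d₁) / (S·σ·√T) = 0.009899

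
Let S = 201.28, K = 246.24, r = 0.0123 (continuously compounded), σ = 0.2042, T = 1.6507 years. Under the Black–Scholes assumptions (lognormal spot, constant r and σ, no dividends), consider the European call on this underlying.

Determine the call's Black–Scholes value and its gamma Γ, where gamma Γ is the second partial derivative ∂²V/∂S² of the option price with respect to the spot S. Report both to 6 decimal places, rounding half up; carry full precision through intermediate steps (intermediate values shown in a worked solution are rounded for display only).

σ√T = 0.2042·√1.6507 = 0.262355
d₁ = (ln(S/K) + (r+σ²/2)T) / (σ√T) = (ln(201.28/246.24) + (0.0123+0.2042²/2)·1.6507) / 0.262355 = (-0.201610 + 0.054719) / 0.262355 = -0.559893
d₂ = d₁ − σ√T = -0.559893 − 0.262355 = -0.822248
e^{−rT} = e^{−0.0123·1.6507} = 0.979901
N(d₁) = 0.287776,  N(d₂) = 0.205468
Call price V = S·N(d₁) − K·e^{−rT}·N(d₂) = 57.923582 − 49.577487 = 8.346095
φ(d₁) = (1/√(2π))·e^{−d₁²/2} = 0.341066
Γ = φ(d₁) / (S·σ·√T) = 0.006459

price = 8.346095
Γ = 0.006459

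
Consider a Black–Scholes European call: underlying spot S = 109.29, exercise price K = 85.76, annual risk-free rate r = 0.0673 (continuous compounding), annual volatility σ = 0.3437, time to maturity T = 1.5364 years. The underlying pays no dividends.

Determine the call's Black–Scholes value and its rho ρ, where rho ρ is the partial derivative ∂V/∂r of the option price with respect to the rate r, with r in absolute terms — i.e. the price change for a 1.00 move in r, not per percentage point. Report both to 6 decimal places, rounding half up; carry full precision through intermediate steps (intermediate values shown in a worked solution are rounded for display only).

price = 36.503774
ρ = 86.184716

σ√T = 0.3437·√1.5364 = 0.426022
d₁ = (ln(S/K) + (r+σ²/2)T) / (σ√T) = (ln(109.29/85.76) + (0.0673+0.3437²/2)·1.5364) / 0.426022 = (0.242452 + 0.194147) / 0.426022 = 1.024829
d₂ = d₁ − σ√T = 1.024829 − 0.426022 = 0.598807
e^{−rT} = e^{−0.0673·1.5364} = 0.901766
N(d₁) = 0.847278,  N(d₂) = 0.725349
Call price V = S·N(d₁) − K·e^{−rT}·N(d₂) = 92.599007 − 56.095233 = 36.503774
ρ = K·T·e^{−rT}·N(d₂) = 86.184716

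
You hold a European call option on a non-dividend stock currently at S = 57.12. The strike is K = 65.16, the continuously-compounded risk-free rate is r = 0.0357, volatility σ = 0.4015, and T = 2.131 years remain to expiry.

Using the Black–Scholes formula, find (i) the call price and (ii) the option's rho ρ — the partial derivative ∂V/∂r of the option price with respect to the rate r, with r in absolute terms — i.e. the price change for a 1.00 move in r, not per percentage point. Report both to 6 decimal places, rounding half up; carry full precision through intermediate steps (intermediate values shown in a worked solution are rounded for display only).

σ√T = 0.4015·√2.131 = 0.586107
d₁ = (ln(S/K) + (r+σ²/2)T) / (σ√T) = (ln(57.12/65.16) + (0.0357+0.4015²/2)·2.131) / 0.586107 = (-0.131691 + 0.247838) / 0.586107 = 0.198165
d₂ = d₁ − σ√T = 0.198165 − 0.586107 = -0.387942
e^{−rT} = e^{−0.0357·2.131} = 0.926745
N(d₁) = 0.578542,  N(d₂) = 0.349029
Call price V = S·N(d₁) − K·e^{−rT}·N(d₂) = 33.046329 − 21.076741 = 11.969588
ρ = K·T·e^{−rT}·N(d₂) = 44.914535

price = 11.969588
ρ = 44.914535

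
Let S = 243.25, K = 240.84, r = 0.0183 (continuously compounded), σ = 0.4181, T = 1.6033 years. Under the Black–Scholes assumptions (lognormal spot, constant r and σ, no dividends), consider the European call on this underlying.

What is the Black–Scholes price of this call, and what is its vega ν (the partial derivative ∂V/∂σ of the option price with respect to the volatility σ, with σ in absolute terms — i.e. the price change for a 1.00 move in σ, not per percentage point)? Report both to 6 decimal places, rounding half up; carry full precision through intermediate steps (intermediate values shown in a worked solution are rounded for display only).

price = 54.623503
ν = 116.018066

σ√T = 0.4181·√1.6033 = 0.529404
d₁ = (ln(S/K) + (r+σ²/2)T) / (σ√T) = (ln(243.25/240.84) + (0.0183+0.4181²/2)·1.6033) / 0.529404 = (0.009957 + 0.169475) / 0.529404 = 0.338931
d₂ = d₁ − σ√T = 0.338931 − 0.529404 = -0.190473
e^{−rT} = e^{−0.0183·1.6033} = 0.971086
N(d₁) = 0.632669,  N(d₂) = 0.424469
Call price V = S·N(d₁) − K·e^{−rT}·N(d₂) = 153.896813 − 99.273310 = 54.623503
φ(d₁) = (1/√(2π))·e^{−d₁²/2} = 0.376674
ν = S·φ(d₁)·√T = 116.018066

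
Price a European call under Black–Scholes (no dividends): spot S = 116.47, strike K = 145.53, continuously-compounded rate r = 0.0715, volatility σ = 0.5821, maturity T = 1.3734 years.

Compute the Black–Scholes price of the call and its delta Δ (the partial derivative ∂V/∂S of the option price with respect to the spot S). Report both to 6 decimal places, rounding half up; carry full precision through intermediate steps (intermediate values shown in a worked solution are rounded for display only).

σ√T = 0.5821·√1.3734 = 0.682176
d₁ = (ln(S/K) + (r+σ²/2)T) / (σ√T) = (ln(116.47/145.53) + (0.0715+0.5821²/2)·1.3734) / 0.682176 = (-0.222749 + 0.330880) / 0.682176 = 0.158509
d₂ = d₁ − σ√T = 0.158509 − 0.682176 = -0.523666
e^{−rT} = e^{−0.0715·1.3734} = 0.906469
N(d₁) = 0.562972,  N(d₂) = 0.300255
Call price V = S·N(d₁) − K·e^{−rT}·N(d₂) = 65.569387 − 39.609239 = 25.960148
Δ = N(d₁) = 0.562972

price = 25.960148
Δ = 0.562972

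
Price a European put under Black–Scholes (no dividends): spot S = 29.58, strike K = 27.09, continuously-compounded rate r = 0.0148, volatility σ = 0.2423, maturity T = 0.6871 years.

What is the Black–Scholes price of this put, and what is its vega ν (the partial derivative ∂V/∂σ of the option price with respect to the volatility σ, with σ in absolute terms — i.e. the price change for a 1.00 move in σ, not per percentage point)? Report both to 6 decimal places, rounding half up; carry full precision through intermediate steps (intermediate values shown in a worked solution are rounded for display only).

σ√T = 0.2423·√0.6871 = 0.200846
d₁ = (ln(S/K) + (r+σ²/2)T) / (σ√T) = (ln(29.58/27.09) + (0.0148+0.2423²/2)·0.6871) / 0.200846 = (0.087934 + 0.030339) / 0.200846 = 0.588871
d₂ = d₁ − σ√T = 0.588871 − 0.200846 = 0.388025
e^{−rT} = e^{−0.0148·0.6871} = 0.989882
N(−d₁) = 0.277974,  N(−d₂) = 0.348999
Put price V = K·e^{−rT}·N(−d₂) − S·N(−d₁) = 9.358721 − 8.222467 = 1.136254
φ(d₁) = (1/√(2π))·e^{−d₁²/2} = 0.335436
ν = S·φ(d₁)·√T = 8.224665

price = 1.136254
ν = 8.224665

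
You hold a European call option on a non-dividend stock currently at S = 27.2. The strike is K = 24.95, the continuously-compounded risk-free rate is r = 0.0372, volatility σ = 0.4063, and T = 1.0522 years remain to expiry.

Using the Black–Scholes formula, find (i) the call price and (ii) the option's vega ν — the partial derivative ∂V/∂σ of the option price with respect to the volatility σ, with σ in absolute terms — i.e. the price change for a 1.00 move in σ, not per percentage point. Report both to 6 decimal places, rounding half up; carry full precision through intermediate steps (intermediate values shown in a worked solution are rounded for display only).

price = 6.016095
ν = 9.776074

σ√T = 0.4063·√1.0522 = 0.416770
d₁ = (ln(S/K) + (r+σ²/2)T) / (σ√T) = (ln(27.2/24.95) + (0.0372+0.4063²/2)·1.0522) / 0.416770 = (0.086343 + 0.125990) / 0.416770 = 0.509474
d₂ = d₁ − σ√T = 0.509474 − 0.416770 = 0.092705
e^{−rT} = e^{−0.0372·1.0522} = 0.961614
N(d₁) = 0.694790,  N(d₂) = 0.536931
Call price V = S·N(d₁) − K·e^{−rT}·N(d₂) = 18.898292 − 12.882197 = 6.016095
φ(d₁) = (1/√(2π))·e^{−d₁²/2} = 0.350386
ν = S·φ(d₁)·√T = 9.776074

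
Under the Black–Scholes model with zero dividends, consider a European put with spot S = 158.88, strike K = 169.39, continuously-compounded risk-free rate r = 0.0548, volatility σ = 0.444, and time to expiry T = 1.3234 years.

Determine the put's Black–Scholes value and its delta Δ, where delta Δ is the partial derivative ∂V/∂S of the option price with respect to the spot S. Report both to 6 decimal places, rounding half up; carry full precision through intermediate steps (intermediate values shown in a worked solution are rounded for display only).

price = 31.225768
Δ = -0.392824

σ√T = 0.444·√1.3234 = 0.510774
d₁ = (ln(S/K) + (r+σ²/2)T) / (σ√T) = (ln(158.88/169.39) + (0.0548+0.444²/2)·1.3234) / 0.510774 = (-0.064055 + 0.202967) / 0.510774 = 0.271965
d₂ = d₁ − σ√T = 0.271965 − 0.510774 = -0.238809
e^{−rT} = e^{−0.0548·1.3234} = 0.930045
N(−d₁) = 0.392824,  N(−d₂) = 0.594373
Put price V = K·e^{−rT}·N(−d₂) − S·N(−d₁) = 93.637709 − 62.411940 = 31.225768
Δ = −N(−d₁) = -0.392824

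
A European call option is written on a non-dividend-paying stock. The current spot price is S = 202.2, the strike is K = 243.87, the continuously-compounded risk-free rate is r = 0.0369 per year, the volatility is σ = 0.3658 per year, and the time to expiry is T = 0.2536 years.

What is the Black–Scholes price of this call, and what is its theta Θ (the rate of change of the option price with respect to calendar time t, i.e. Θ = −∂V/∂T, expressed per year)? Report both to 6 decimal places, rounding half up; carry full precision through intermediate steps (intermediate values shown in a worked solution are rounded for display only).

price = 3.605353
Θ = -21.283646

σ√T = 0.3658·√0.2536 = 0.184212
d₁ = (ln(S/K) + (r+σ²/2)T) / (σ√T) = (ln(202.2/243.87) + (0.0369+0.3658²/2)·0.2536) / 0.184212 = (-0.187378 + 0.026325) / 0.184212 = -0.874280
d₂ = d₁ − σ√T = -0.874280 − 0.184212 = -1.058493
e^{−rT} = e^{−0.0369·0.2536} = 0.990686
N(d₁) = 0.190983,  N(d₂) = 0.144915
Call price V = S·N(d₁) − K·e^{−rT}·N(d₂) = 38.616721 − 35.011368 = 3.605353
φ(d₁) = (1/√(2π))·e^{−d₁²/2} = 0.272226
Θ = −S·φ(d₁)·σ/(2√T) − r·K·e^{−rT}·N(d₂) = −19.991726 − 1.291919 = -21.283646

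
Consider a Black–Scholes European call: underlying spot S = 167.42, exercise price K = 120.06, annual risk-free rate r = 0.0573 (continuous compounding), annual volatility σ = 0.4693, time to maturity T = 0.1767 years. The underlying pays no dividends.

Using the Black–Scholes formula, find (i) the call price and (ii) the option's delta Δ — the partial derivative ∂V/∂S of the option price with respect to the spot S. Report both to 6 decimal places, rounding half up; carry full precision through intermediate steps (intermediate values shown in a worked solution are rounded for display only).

σ√T = 0.4693·√0.1767 = 0.197274
d₁ = (ln(S/K) + (r+σ²/2)T) / (σ√T) = (ln(167.42/120.06) + (0.0573+0.4693²/2)·0.1767) / 0.197274 = (0.332514 + 0.029583) / 0.197274 = 1.835509
d₂ = d₁ − σ√T = 1.835509 − 0.197274 = 1.638235
e^{−rT} = e^{−0.0573·0.1767} = 0.989926
N(d₁) = 0.966785,  N(d₂) = 0.949314
Call price V = S·N(d₁) − K·e^{−rT}·N(d₂) = 161.859118 − 112.826443 = 49.032676
Δ = N(d₁) = 0.966785

price = 49.032676
Δ = 0.966785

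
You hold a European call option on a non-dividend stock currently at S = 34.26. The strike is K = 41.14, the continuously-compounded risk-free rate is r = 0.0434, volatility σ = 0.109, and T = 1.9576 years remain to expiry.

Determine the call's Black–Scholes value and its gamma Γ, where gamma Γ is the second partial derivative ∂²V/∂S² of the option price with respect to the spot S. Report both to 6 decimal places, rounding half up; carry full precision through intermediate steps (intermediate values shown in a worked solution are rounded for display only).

σ√T = 0.109·√1.9576 = 0.152507
d₁ = (ln(S/K) + (r+σ²/2)T) / (σ√T) = (ln(34.26/41.14) + (0.0434+0.109²/2)·1.9576) / 0.152507 = (-0.183002 + 0.096589) / 0.152507 = -0.566621
d₂ = d₁ − σ√T = -0.566621 − 0.152507 = -0.719128
e^{−rT} = e^{−0.0434·1.9576} = 0.918549
N(d₁) = 0.285486,  N(d₂) = 0.236031
Call price V = S·N(d₁) − K·e^{−rT}·N(d₂) = 9.780744 − 8.919407 = 0.861337
φ(d₁) = (1/√(2π))·e^{−d₁²/2} = 0.339776
Γ = φ(d₁) / (S·σ·√T) = 0.065030

price = 0.861337
Γ = 0.065030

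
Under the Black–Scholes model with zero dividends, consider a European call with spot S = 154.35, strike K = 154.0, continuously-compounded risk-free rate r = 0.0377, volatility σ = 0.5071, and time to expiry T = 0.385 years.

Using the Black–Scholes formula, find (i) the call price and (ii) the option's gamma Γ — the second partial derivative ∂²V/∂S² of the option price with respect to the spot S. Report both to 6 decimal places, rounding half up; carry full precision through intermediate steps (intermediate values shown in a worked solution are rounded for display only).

price = 20.446283
Γ = 0.008034

σ√T = 0.5071·√0.385 = 0.314647
d₁ = (ln(S/K) + (r+σ²/2)T) / (σ√T) = (ln(154.35/154.0) + (0.0377+0.5071²/2)·0.385) / 0.314647 = (0.002270 + 0.064016) / 0.314647 = 0.210668
d₂ = d₁ − σ√T = 0.210668 − 0.314647 = -0.103979
e^{−rT} = e^{−0.0377·0.385} = 0.985590
N(d₁) = 0.583427,  N(d₂) = 0.458593
Call price V = S·N(d₁) − K·e^{−rT}·N(d₂) = 90.051929 − 69.605646 = 20.446283
φ(d₁) = (1/√(2π))·e^{−d₁²/2} = 0.390187
Γ = φ(d₁) / (S·σ·√T) = 0.008034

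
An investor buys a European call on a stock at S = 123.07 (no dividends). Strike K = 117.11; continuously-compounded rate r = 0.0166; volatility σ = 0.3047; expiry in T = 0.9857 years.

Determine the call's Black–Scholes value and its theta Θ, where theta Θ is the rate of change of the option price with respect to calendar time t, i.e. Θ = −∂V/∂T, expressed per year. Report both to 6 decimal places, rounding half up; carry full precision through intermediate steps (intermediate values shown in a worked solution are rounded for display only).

σ√T = 0.3047·√0.9857 = 0.302514
d₁ = (ln(S/K) + (r+σ²/2)T) / (σ√T) = (ln(123.07/117.11) + (0.0166+0.3047²/2)·0.9857) / 0.302514 = (0.049640 + 0.062120) / 0.302514 = 0.369436
d₂ = d₁ − σ√T = 0.369436 − 0.302514 = 0.066923
e^{−rT} = e^{−0.0166·0.9857} = 0.983771
N(d₁) = 0.644099,  N(d₂) = 0.526678
Call price V = S·N(d₁) − K·e^{−rT}·N(d₂) = 79.269229 − 60.678283 = 18.590946
φ(d₁) = (1/√(2π))·e^{−d₁²/2} = 0.372626
Θ = −S·φ(d₁)·σ/(2√T) − r·K·e^{−rT}·N(d₂) = −7.037127 − 1.007259 = -8.044387

price = 18.590946
Θ = -8.044387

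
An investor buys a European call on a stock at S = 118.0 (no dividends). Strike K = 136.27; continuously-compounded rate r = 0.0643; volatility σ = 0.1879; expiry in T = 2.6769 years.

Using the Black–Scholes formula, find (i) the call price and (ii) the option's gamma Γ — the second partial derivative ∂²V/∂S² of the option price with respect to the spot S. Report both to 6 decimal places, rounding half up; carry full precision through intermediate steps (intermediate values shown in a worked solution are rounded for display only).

price = 15.913275
Γ = 0.010671

σ√T = 0.1879·√2.6769 = 0.307428
d₁ = (ln(S/K) + (r+σ²/2)T) / (σ√T) = (ln(118.0/136.27) + (0.0643+0.1879²/2)·2.6769) / 0.307428 = (-0.143954 + 0.219381) / 0.307428 = 0.245349
d₂ = d₁ − σ√T = 0.245349 − 0.307428 = -0.062079
e^{−rT} = e^{−0.0643·2.6769} = 0.841874
N(d₁) = 0.596907,  N(d₂) = 0.475250
Call price V = S·N(d₁) − K·e^{−rT}·N(d₂) = 70.434997 − 54.521723 = 15.913275
φ(d₁) = (1/√(2π))·e^{−d₁²/2} = 0.387114
Γ = φ(d₁) / (S·σ·√T) = 0.010671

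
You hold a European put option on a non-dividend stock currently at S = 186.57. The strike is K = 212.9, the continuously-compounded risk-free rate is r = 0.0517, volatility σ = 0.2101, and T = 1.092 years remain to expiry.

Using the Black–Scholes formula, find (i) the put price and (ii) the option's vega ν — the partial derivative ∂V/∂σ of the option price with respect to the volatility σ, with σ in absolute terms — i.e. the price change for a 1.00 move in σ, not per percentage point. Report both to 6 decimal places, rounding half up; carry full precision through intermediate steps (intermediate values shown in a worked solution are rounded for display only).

σ√T = 0.2101·√1.092 = 0.219552
d₁ = (ln(S/K) + (r+σ²/2)T) / (σ√T) = (ln(186.57/212.9) + (0.0517+0.2101²/2)·1.092) / 0.219552 = (-0.132016 + 0.080558) / 0.219552 = -0.234378
d₂ = d₁ − σ√T = -0.234378 − 0.219552 = -0.453930
e^{−rT} = e^{−0.0517·1.092} = 0.945108
N(−d₁) = 0.592654,  N(−d₂) = 0.675060
Put price V = K·e^{−rT}·N(−d₂) − S·N(−d₁) = 135.831206 − 110.571492 = 25.259715
φ(d₁) = (1/√(2π))·e^{−d₁²/2} = 0.388134
ν = S·φ(d₁)·√T = 75.671902

price = 25.259715
ν = 75.671902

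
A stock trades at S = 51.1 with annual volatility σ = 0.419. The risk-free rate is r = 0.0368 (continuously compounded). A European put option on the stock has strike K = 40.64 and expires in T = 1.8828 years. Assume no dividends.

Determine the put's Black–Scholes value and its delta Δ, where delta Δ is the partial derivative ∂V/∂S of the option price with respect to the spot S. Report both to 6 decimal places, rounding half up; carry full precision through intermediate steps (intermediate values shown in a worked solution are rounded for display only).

price = 4.757876
Δ = -0.210023

σ√T = 0.419·√1.8828 = 0.574932
d₁ = (ln(S/K) + (r+σ²/2)T) / (σ√T) = (ln(51.1/40.64) + (0.0368+0.419²/2)·1.8828) / 0.574932 = (0.229032 + 0.234560) / 0.574932 = 0.806343
d₂ = d₁ − σ√T = 0.806343 − 0.574932 = 0.231411
e^{−rT} = e^{−0.0368·1.8828} = 0.933059
N(−d₁) = 0.210023,  N(−d₂) = 0.408498
Put price V = K·e^{−rT}·N(−d₂) − S·N(−d₁) = 15.490032 − 10.732156 = 4.757876
Δ = −N(−d₁) = -0.210023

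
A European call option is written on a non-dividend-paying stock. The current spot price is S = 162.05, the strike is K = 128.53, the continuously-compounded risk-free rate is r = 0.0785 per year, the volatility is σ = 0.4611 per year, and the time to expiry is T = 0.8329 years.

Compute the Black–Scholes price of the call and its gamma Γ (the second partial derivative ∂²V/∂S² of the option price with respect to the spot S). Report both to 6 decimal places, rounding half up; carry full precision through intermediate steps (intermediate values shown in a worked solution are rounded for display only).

price = 49.863581
Γ = 0.003844

σ√T = 0.4611·√0.8329 = 0.420815
d₁ = (ln(S/K) + (r+σ²/2)T) / (σ√T) = (ln(162.05/128.53) + (0.0785+0.4611²/2)·0.8329) / 0.420815 = (0.231743 + 0.153925) / 0.420815 = 0.916478
d₂ = d₁ − σ√T = 0.916478 − 0.420815 = 0.495663
e^{−rT} = e^{−0.0785·0.8329} = 0.936709
N(d₁) = 0.820292,  N(d₂) = 0.689934
Call price V = S·N(d₁) − K·e^{−rT}·N(d₂) = 132.928301 − 83.064720 = 49.863581
φ(d₁) = (1/√(2π))·e^{−d₁²/2} = 0.262133
Γ = φ(d₁) / (S·σ·√T) = 0.003844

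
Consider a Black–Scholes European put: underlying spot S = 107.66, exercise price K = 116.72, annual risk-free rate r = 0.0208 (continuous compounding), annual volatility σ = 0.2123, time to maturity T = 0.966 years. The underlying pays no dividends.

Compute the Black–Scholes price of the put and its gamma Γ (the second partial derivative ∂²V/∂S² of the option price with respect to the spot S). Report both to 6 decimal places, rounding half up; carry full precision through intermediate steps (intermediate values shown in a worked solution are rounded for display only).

σ√T = 0.2123·√0.966 = 0.208660
d₁ = (ln(S/K) + (r+σ²/2)T) / (σ√T) = (ln(107.66/116.72) + (0.0208+0.2123²/2)·0.966) / 0.208660 = (-0.080800 + 0.041862) / 0.208660 = -0.186608
d₂ = d₁ − σ√T = -0.186608 − 0.208660 = -0.395268
e^{−rT} = e^{−0.0208·0.966} = 0.980108
N(−d₁) = 0.574016,  N(−d₂) = 0.653677
Put price V = K·e^{−rT}·N(−d₂) − S·N(−d₁) = 74.779490 − 61.798561 = 12.980929
φ(d₁) = (1/√(2π))·e^{−d₁²/2} = 0.392056
Γ = φ(d₁) / (S·σ·√T) = 0.017452

price = 12.980929
Γ = 0.017452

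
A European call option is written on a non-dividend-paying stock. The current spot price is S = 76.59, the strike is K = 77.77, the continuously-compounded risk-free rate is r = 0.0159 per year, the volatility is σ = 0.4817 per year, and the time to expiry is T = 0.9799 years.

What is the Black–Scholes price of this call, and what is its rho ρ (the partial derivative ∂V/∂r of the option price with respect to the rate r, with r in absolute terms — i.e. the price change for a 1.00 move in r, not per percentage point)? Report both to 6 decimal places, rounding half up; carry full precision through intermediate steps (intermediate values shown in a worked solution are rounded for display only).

price = 14.441858
ρ = 30.462818

σ√T = 0.4817·√0.9799 = 0.476834
d₁ = (ln(S/K) + (r+σ²/2)T) / (σ√T) = (ln(76.59/77.77) + (0.0159+0.4817²/2)·0.9799) / 0.476834 = (-0.015289 + 0.129266) / 0.476834 = 0.239028
d₂ = d₁ − σ√T = 0.239028 − 0.476834 = -0.237807
e^{−rT} = e^{−0.0159·0.9799} = 0.984540
N(d₁) = 0.594458,  N(d₂) = 0.406016
Call price V = S·N(d₁) − K·e^{−rT}·N(d₂) = 45.529538 − 31.087680 = 14.441858
ρ = K·T·e^{−rT}·N(d₂) = 30.462818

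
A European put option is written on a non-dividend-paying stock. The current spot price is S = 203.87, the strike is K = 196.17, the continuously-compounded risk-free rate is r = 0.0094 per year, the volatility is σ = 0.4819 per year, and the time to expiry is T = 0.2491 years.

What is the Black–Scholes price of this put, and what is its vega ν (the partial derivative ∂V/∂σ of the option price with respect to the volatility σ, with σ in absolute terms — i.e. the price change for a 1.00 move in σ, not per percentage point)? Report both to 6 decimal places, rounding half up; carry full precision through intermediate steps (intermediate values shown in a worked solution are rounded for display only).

price = 15.318493
ν = 38.920587

σ√T = 0.4819·√0.2491 = 0.240516
d₁ = (ln(S/K) + (r+σ²/2)T) / (σ√T) = (ln(203.87/196.17) + (0.0094+0.4819²/2)·0.2491) / 0.240516 = (0.038501 + 0.031265) / 0.240516 = 0.290070
d₂ = d₁ − σ√T = 0.290070 − 0.240516 = 0.049554
e^{−rT} = e^{−0.0094·0.2491} = 0.997661
N(−d₁) = 0.385881,  N(−d₂) = 0.480239
Put price V = K·e^{−rT}·N(−d₂) − S·N(−d₁) = 93.988140 − 78.669646 = 15.318493
φ(d₁) = (1/√(2π))·e^{−d₁²/2} = 0.382507
ν = S·φ(d₁)·√T = 38.920587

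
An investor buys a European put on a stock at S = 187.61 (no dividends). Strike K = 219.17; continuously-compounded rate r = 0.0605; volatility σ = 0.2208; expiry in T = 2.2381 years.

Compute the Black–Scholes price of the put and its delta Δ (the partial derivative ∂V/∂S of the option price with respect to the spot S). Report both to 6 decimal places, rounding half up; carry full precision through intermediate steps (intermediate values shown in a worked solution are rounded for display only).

price = 26.808702
Δ = -0.458434

σ√T = 0.2208·√2.2381 = 0.330323
d₁ = (ln(S/K) + (r+σ²/2)T) / (σ√T) = (ln(187.61/219.17) + (0.0605+0.2208²/2)·2.2381) / 0.330323 = (-0.155482 + 0.189962) / 0.330323 = 0.104381
d₂ = d₁ − σ√T = 0.104381 − 0.330323 = -0.225942
e^{−rT} = e^{−0.0605·2.2381} = 0.873362
N(−d₁) = 0.458434,  N(−d₂) = 0.589377
Put price V = K·e^{−rT}·N(−d₂) − S·N(−d₁) = 112.815433 − 86.006731 = 26.808702
Δ = −N(−d₁) = -0.458434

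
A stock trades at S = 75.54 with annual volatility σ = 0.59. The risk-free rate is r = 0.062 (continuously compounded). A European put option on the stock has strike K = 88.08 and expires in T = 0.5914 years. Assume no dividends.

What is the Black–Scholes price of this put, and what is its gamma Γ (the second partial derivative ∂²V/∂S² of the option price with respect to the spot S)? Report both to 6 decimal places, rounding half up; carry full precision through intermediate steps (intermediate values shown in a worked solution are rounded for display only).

price = 19.548880
Γ = 0.011634

σ√T = 0.59·√0.5914 = 0.453725
d₁ = (ln(S/K) + (r+σ²/2)T) / (σ√T) = (ln(75.54/88.08) + (0.062+0.59²/2)·0.5914) / 0.453725 = (-0.153583 + 0.139600) / 0.453725 = -0.030819
d₂ = d₁ − σ√T = -0.030819 − 0.453725 = -0.484544
e^{−rT} = e^{−0.062·0.5914} = 0.963997
N(−d₁) = 0.512293,  N(−d₂) = 0.686000
Put price V = K·e^{−rT}·N(−d₂) − S·N(−d₁) = 58.247488 − 38.698608 = 19.548880
φ(d₁) = (1/√(2π))·e^{−d₁²/2} = 0.398753
Γ = φ(d₁) / (S·σ·√T) = 0.011634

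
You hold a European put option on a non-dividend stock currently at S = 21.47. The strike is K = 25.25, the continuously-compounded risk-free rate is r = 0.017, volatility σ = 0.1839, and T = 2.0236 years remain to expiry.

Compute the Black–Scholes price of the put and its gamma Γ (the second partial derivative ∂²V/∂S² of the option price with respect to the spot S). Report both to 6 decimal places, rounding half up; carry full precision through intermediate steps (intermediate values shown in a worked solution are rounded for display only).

σ√T = 0.1839·√2.0236 = 0.261604
d₁ = (ln(S/K) + (r+σ²/2)T) / (σ√T) = (ln(21.47/25.25) + (0.017+0.1839²/2)·2.0236) / 0.261604 = (-0.162170 + 0.068619) / 0.261604 = -0.357602
d₂ = d₁ − σ√T = -0.357602 − 0.261604 = -0.619206
e^{−rT} = e^{−0.017·2.0236} = 0.966184
N(−d₁) = 0.639679,  N(−d₂) = 0.732110
Put price V = K·e^{−rT}·N(−d₂) − S·N(−d₁) = 17.860650 − 13.733918 = 4.126732
φ(d₁) = (1/√(2π))·e^{−d₁²/2} = 0.374232
Γ = φ(d₁) / (S·σ·√T) = 0.066629

price = 4.126732
Γ = 0.066629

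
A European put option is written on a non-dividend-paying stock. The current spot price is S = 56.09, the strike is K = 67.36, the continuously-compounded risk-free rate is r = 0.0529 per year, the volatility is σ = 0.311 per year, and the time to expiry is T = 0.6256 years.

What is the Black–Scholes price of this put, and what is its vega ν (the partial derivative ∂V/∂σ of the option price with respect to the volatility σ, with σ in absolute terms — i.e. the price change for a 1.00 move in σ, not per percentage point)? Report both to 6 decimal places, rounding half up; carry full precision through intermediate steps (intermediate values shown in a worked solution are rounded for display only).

σ√T = 0.311·√0.6256 = 0.245985
d₁ = (ln(S/K) + (r+σ²/2)T) / (σ√T) = (ln(56.09/67.36) + (0.0529+0.311²/2)·0.6256) / 0.245985 = (-0.183094 + 0.063349) / 0.245985 = -0.486799
d₂ = d₁ − σ√T = -0.486799 − 0.245985 = -0.732784
e^{−rT} = e^{−0.0529·0.6256} = 0.967447
N(−d₁) = 0.686800,  N(−d₂) = 0.768155
Put price V = K·e^{−rT}·N(−d₂) − S·N(−d₁) = 50.058546 − 38.522588 = 11.535959
φ(d₁) = (1/√(2π))·e^{−d₁²/2} = 0.354366
ν = S·φ(d₁)·√T = 15.721204

price = 11.535959
ν = 15.721204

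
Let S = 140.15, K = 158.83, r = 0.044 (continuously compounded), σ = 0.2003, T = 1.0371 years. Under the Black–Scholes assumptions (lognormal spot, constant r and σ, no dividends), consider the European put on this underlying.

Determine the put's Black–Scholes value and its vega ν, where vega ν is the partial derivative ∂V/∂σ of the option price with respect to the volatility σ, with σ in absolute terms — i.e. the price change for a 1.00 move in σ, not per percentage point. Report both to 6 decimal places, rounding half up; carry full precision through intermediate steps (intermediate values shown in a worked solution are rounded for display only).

price = 18.539079
ν = 54.631178

σ√T = 0.2003·√1.0371 = 0.203982
d₁ = (ln(S/K) + (r+σ²/2)T) / (σ√T) = (ln(140.15/158.83) + (0.044+0.2003²/2)·1.0371) / 0.203982 = (-0.125121 + 0.066437) / 0.203982 = -0.287695
d₂ = d₁ − σ√T = -0.287695 − 0.203982 = -0.491677
e^{−rT} = e^{−0.044·1.0371} = 0.955393
N(−d₁) = 0.613210,  N(−d₂) = 0.688526
Put price V = K·e^{−rT}·N(−d₂) − S·N(−d₁) = 104.480439 − 85.941359 = 18.539079
φ(d₁) = (1/√(2π))·e^{−d₁²/2} = 0.382769
ν = S·φ(d₁)·√T = 54.631178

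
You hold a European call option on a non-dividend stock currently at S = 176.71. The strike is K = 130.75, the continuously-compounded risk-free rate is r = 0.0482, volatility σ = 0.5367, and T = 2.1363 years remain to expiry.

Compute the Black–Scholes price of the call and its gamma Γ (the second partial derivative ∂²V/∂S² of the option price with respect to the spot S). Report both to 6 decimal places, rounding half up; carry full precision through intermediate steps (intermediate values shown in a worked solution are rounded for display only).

price = 79.781742
Γ = 0.001907

σ√T = 0.5367·√2.1363 = 0.784445
d₁ = (ln(S/K) + (r+σ²/2)T) / (σ√T) = (ln(176.71/130.75) + (0.0482+0.5367²/2)·2.1363) / 0.784445 = (0.301223 + 0.410647) / 0.784445 = 0.907482
d₂ = d₁ − σ√T = 0.907482 − 0.784445 = 0.123036
e^{−rT} = e^{−0.0482·2.1363} = 0.902154
N(d₁) = 0.817924,  N(d₂) = 0.548961
Call price V = S·N(d₁) − K·e^{−rT}·N(d₂) = 144.535338 − 64.753596 = 79.781742
φ(d₁) = (1/√(2π))·e^{−d₁²/2} = 0.264292
Γ = φ(d₁) / (S·σ·√T) = 0.001907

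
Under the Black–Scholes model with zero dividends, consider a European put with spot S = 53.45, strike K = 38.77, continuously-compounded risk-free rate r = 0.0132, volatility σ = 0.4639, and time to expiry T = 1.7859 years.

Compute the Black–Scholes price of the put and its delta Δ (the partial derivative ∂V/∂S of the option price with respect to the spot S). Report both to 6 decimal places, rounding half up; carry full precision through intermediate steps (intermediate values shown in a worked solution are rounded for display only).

σ√T = 0.4639·√1.7859 = 0.619945
d₁ = (ln(S/K) + (r+σ²/2)T) / (σ√T) = (ln(53.45/38.77) + (0.0132+0.4639²/2)·1.7859) / 0.619945 = (0.321100 + 0.215740) / 0.619945 = 0.865947
d₂ = d₁ − σ√T = 0.865947 − 0.619945 = 0.246003
e^{−rT} = e^{−0.0132·1.7859} = 0.976702
N(−d₁) = 0.193260,  N(−d₂) = 0.402840
Put price V = K·e^{−rT}·N(−d₂) − S·N(−d₁) = 15.254236 − 10.329721 = 4.924515
Δ = −N(−d₁) = -0.193260

price = 4.924515
Δ = -0.193260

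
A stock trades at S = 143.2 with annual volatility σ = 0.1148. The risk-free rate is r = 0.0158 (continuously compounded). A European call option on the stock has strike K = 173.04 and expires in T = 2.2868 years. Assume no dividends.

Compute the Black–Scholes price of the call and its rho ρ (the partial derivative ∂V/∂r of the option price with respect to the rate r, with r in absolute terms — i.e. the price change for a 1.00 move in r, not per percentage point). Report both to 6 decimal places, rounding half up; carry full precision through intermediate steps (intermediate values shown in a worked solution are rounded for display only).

σ√T = 0.1148·√2.2868 = 0.173603
d₁ = (ln(S/K) + (r+σ²/2)T) / (σ√T) = (ln(143.2/173.04) + (0.0158+0.1148²/2)·2.2868) / 0.173603 = (-0.189281 + 0.051200) / 0.173603 = -0.795381
d₂ = d₁ − σ√T = -0.795381 − 0.173603 = -0.968984
e^{−rT} = e^{−0.0158·2.2868} = 0.964514
N(d₁) = 0.213196,  N(d₂) = 0.166277
Call price V = S·N(d₁) − K·e^{−rT}·N(d₂) = 30.529651 − 27.751476 = 2.778175
ρ = K·T·e^{−rT}·N(d₂) = 63.462076

price = 2.778175
ρ = 63.462076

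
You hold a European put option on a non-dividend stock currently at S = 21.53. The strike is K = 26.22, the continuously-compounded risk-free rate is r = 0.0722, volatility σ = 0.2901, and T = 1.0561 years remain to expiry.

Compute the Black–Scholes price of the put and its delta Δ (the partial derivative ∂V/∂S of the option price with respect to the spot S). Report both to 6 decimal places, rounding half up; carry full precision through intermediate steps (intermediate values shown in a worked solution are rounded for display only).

price = 4.315582
Δ = -0.601108

σ√T = 0.2901·√1.0561 = 0.298126
d₁ = (ln(S/K) + (r+σ²/2)T) / (σ√T) = (ln(21.53/26.22) + (0.0722+0.2901²/2)·1.0561) / 0.298126 = (-0.197075 + 0.120690) / 0.298126 = -0.256217
d₂ = d₁ − σ√T = -0.256217 − 0.298126 = -0.554344
e^{−rT} = e^{−0.0722·1.0561} = 0.926584
N(−d₁) = 0.601108,  N(−d₂) = 0.710328
Put price V = K·e^{−rT}·N(−d₂) − S·N(−d₁) = 17.257448 − 12.941865 = 4.315582
Δ = −N(−d₁) = -0.601108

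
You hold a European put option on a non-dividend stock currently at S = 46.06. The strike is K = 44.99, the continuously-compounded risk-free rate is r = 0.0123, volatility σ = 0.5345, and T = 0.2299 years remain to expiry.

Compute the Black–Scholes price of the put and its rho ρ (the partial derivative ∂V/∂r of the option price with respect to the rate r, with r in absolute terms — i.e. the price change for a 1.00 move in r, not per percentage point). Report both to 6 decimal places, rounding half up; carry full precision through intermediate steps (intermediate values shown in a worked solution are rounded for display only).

σ√T = 0.5345·√0.2299 = 0.256281
d₁ = (ln(S/K) + (r+σ²/2)T) / (σ√T) = (ln(46.06/44.99) + (0.0123+0.5345²/2)·0.2299) / 0.256281 = (0.023505 + 0.035668) / 0.256281 = 0.230889
d₂ = d₁ − σ√T = 0.230889 − 0.256281 = -0.025393
e^{−rT} = e^{−0.0123·0.2299} = 0.997176
N(−d₁) = 0.408701,  N(−d₂) = 0.510129
Put price V = K·e^{−rT}·N(−d₂) − S·N(−d₁) = 22.885902 − 18.824750 = 4.061152
ρ = −K·T·e^{−rT}·N(−d₂) = -5.261469

price = 4.061152
ρ = -5.261469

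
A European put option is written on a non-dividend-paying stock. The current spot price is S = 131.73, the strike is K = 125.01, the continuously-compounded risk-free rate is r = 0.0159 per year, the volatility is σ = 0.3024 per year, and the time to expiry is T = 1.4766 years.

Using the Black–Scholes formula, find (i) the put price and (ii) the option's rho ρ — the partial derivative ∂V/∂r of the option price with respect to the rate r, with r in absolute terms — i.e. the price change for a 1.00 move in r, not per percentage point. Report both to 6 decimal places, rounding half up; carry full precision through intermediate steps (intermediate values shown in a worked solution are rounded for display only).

σ√T = 0.3024·√1.4766 = 0.367463
d₁ = (ln(S/K) + (r+σ²/2)T) / (σ√T) = (ln(131.73/125.01) + (0.0159+0.3024²/2)·1.4766) / 0.367463 = (0.052361 + 0.090992) / 0.367463 = 0.390116
d₂ = d₁ − σ√T = 0.390116 − 0.367463 = 0.022653
e^{−rT} = e^{−0.0159·1.4766} = 0.976796
N(−d₁) = 0.348225,  N(−d₂) = 0.490963
Put price V = K·e^{−rT}·N(−d₂) − S·N(−d₁) = 59.951163 − 45.871741 = 14.079422
ρ = −K·T·e^{−rT}·N(−d₂) = -88.523887

price = 14.079422
ρ = -88.523887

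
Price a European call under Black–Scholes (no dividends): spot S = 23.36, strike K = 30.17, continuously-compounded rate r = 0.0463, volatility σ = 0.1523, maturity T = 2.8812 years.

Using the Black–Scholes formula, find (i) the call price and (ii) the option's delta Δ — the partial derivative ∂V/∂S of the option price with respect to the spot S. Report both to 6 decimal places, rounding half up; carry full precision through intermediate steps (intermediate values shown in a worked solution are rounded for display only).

σ√T = 0.1523·√2.8812 = 0.258516
d₁ = (ln(S/K) + (r+σ²/2)T) / (σ√T) = (ln(23.36/30.17) + (0.0463+0.1523²/2)·2.8812) / 0.258516 = (-0.255823 + 0.166815) / 0.258516 = -0.344305
d₂ = d₁ − σ√T = -0.344305 − 0.258516 = -0.602821
e^{−rT} = e^{−0.0463·2.8812} = 0.875115
N(d₁) = 0.365308,  N(d₂) = 0.273314
Call price V = S·N(d₁) − K·e^{−rT}·N(d₂) = 8.533605 − 7.216100 = 1.317505
Δ = N(d₁) = 0.365308

price = 1.317505
Δ = 0.365308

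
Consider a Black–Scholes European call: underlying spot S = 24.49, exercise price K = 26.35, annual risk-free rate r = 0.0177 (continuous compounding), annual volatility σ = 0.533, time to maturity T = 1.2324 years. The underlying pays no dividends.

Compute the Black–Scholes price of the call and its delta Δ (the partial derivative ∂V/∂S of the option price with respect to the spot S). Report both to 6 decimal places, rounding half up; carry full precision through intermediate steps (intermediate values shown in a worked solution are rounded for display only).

σ√T = 0.533·√1.2324 = 0.591702
d₁ = (ln(S/K) + (r+σ²/2)T) / (σ√T) = (ln(24.49/26.35) + (0.0177+0.533²/2)·1.2324) / 0.591702 = (-0.073203 + 0.196869) / 0.591702 = 0.209000
d₂ = d₁ − σ√T = 0.209000 − 0.591702 = -0.382702
e^{−rT} = e^{−0.0177·1.2324} = 0.978423
N(d₁) = 0.582776,  N(d₂) = 0.350970
Call price V = S·N(d₁) − K·e^{−rT}·N(d₂) = 14.272181 − 9.048521 = 5.223661
Δ = N(d₁) = 0.582776

price = 5.223661
Δ = 0.582776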